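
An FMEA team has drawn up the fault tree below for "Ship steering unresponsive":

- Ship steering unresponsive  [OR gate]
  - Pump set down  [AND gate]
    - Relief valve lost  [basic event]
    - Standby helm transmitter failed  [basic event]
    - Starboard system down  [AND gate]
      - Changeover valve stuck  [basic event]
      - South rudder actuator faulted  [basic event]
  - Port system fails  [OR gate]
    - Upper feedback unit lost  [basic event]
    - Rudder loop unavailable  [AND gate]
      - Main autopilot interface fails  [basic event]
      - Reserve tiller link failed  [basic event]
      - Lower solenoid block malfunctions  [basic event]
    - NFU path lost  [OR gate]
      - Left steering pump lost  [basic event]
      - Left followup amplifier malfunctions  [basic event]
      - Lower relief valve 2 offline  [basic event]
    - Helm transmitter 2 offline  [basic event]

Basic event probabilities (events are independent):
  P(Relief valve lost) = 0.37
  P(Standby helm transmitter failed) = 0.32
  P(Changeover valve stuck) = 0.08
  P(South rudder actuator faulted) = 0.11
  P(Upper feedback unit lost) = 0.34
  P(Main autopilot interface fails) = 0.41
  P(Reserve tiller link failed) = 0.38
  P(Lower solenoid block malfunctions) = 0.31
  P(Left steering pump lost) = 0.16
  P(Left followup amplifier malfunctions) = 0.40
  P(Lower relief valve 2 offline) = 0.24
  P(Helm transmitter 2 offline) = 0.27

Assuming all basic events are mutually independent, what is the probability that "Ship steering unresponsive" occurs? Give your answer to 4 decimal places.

0.8245

P(Starboard system down) [AND] = 0.08 × 0.11 = 0.008800
P(Pump set down) [AND] = 0.37 × 0.32 × 0.008800 = 0.001042
P(Rudder loop unavailable) [AND] = 0.41 × 0.38 × 0.31 = 0.048298
P(NFU path lost) [OR] = 1 − (1−0.16) × (1−0.40) × (1−0.24) = 0.616960
P(Port system fails) [OR] = 1 − (1−0.34) × (1−0.048298) × (1−0.616960) × (1−0.27) = 0.824365
P(Ship steering unresponsive) [OR] = 1 − (1−0.001042) × (1−0.824365) = 0.824548
Rounded to 4 decimal places: P(Ship steering unresponsive) ≈ 0.8245.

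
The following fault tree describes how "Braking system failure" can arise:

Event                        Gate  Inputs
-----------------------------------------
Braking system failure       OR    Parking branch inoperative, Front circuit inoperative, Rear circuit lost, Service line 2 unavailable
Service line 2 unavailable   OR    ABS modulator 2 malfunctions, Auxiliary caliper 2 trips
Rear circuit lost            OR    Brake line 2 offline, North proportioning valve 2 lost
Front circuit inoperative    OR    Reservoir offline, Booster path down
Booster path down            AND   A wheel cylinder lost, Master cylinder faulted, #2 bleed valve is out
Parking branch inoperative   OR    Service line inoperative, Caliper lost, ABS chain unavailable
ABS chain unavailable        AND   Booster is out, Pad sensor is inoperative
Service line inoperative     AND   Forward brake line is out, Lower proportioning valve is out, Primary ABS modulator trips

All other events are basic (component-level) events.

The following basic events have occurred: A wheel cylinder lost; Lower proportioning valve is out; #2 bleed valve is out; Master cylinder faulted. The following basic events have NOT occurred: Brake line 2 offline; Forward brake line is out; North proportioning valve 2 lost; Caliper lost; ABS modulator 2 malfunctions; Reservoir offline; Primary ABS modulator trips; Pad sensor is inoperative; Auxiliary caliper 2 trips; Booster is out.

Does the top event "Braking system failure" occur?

Yes

Service line inoperative [AND]: Forward brake line is out=not, Lower proportioning valve is out=occurs, Primary ABS modulator trips=not → not all inputs occur → does not occur.
ABS chain unavailable [AND]: Booster is out=not, Pad sensor is inoperative=not → not all inputs occur → does not occur.
Parking branch inoperative [OR]: Service line inoperative=not, Caliper lost=not, ABS chain unavailable=not → no input occurs → does not occur.
Booster path down [AND]: A wheel cylinder lost=occurs, Master cylinder faulted=occurs, #2 bleed valve is out=occurs → all inputs occur → occurs.
Front circuit inoperative [OR]: Reservoir offline=not, Booster path down=occurs → at least one input occurs → occurs.
Rear circuit lost [OR]: Brake line 2 offline=not, North proportioning valve 2 lost=not → no input occurs → does not occur.
Service line 2 unavailable [OR]: ABS modulator 2 malfunctions=not, Auxiliary caliper 2 trips=not → no input occurs → does not occur.
Braking system failure [OR]: Parking branch inoperative=not, Front circuit inoperative=occurs, Rear circuit lost=not, Service line 2 unavailable=not → at least one input occurs → occurs.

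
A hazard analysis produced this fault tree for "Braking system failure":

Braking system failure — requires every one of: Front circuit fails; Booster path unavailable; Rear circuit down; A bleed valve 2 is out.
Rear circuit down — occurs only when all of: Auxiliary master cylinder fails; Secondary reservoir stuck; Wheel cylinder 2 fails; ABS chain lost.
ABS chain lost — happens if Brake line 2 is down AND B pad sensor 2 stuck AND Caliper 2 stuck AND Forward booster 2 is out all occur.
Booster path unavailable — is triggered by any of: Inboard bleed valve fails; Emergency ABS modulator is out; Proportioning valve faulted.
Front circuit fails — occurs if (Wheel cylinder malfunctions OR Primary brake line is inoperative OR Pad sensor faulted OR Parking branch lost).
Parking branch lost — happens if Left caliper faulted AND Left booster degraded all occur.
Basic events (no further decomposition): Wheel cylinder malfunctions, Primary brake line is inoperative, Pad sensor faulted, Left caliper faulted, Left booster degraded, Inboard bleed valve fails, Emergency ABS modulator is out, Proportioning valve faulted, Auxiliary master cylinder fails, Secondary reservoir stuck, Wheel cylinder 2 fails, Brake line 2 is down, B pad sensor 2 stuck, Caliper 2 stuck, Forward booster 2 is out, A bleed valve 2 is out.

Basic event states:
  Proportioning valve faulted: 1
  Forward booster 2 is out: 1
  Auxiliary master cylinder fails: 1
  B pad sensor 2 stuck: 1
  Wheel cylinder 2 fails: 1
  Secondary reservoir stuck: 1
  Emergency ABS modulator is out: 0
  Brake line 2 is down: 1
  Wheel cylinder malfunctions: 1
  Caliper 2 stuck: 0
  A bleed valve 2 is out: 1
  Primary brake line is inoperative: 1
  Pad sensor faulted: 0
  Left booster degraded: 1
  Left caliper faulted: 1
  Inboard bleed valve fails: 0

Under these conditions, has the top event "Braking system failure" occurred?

Parking branch lost [AND]: Left caliper faulted=occurs, Left booster degraded=occurs → all inputs occur → occurs.
Front circuit fails [OR]: Wheel cylinder malfunctions=occurs, Primary brake line is inoperative=occurs, Pad sensor faulted=not, Parking branch lost=occurs → at least one input occurs → occurs.
Booster path unavailable [OR]: Inboard bleed valve fails=not, Emergency ABS modulator is out=not, Proportioning valve faulted=occurs → at least one input occurs → occurs.
ABS chain lost [AND]: Brake line 2 is down=occurs, B pad sensor 2 stuck=occurs, Caliper 2 stuck=not, Forward booster 2 is out=occurs → not all inputs occur → does not occur.
Rear circuit down [AND]: Auxiliary master cylinder fails=occurs, Secondary reservoir stuck=occurs, Wheel cylinder 2 fails=occurs, ABS chain lost=not → not all inputs occur → does not occur.
Braking system failure [AND]: Front circuit fails=occurs, Booster path unavailable=occurs, Rear circuit down=not, A bleed valve 2 is out=occurs → not all inputs occur → does not occur.

No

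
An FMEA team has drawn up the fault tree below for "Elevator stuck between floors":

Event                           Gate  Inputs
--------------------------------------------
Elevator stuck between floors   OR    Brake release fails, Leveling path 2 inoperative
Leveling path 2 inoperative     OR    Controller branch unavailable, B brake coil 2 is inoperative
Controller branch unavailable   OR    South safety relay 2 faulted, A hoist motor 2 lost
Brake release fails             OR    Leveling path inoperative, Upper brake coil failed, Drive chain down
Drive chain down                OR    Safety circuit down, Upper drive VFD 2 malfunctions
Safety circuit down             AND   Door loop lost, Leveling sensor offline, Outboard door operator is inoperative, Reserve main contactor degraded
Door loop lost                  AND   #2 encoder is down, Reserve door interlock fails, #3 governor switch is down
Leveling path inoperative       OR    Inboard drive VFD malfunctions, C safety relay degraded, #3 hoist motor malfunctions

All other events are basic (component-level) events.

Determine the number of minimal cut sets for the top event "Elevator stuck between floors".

9

Leveling path inoperative [OR]: union of children's cut sets → 3 cut set(s).
Door loop lost [AND]: one cut set from each child combined → 1 × 1 × 1 = 1 cut set(s).
Safety circuit down [AND]: one cut set from each child combined → 1 × 1 × 1 × 1 = 1 cut set(s).
Drive chain down [OR]: union of children's cut sets → 2 cut set(s).
Brake release fails [OR]: union of children's cut sets → 6 cut set(s).
Controller branch unavailable [OR]: union of children's cut sets → 2 cut set(s).
Leveling path 2 inoperative [OR]: union of children's cut sets → 3 cut set(s).
Elevator stuck between floors [OR]: union of children's cut sets → 9 cut set(s).
Minimal cut sets: {Inboard drive VFD malfunctions}; {C safety relay degraded}; {#3 hoist motor malfunctions}; {Upper brake coil failed}; {#2 encoder is down, #3 governor switch is down, Leveling sensor offline, Outboard door operator is inoperative, Reserve door interlock fails, Reserve main contactor degraded}; {Upper drive VFD 2 malfunctions}; {South safety relay 2 faulted}; {A hoist motor 2 lost}; {B brake coil 2 is inoperative}.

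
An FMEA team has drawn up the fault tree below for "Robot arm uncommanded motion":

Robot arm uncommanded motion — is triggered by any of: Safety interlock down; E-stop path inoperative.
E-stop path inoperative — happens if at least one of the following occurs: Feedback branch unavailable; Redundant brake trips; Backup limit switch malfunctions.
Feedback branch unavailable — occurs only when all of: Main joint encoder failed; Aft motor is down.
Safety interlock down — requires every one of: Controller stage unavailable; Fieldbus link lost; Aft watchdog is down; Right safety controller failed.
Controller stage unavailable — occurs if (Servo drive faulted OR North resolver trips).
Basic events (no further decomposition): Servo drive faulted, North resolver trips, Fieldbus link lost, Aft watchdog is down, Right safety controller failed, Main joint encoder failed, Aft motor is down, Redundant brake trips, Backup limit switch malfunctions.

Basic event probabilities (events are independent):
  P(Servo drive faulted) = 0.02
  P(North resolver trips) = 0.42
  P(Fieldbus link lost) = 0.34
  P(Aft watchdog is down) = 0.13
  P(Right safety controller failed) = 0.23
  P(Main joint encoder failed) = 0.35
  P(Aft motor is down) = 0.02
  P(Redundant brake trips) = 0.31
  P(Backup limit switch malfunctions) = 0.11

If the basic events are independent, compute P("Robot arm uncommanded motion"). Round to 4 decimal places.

P(Controller stage unavailable) [OR] = 1 − (1−0.02) × (1−0.42) = 0.431600
P(Safety interlock down) [AND] = 0.431600 × 0.34 × 0.13 × 0.23 = 0.004388
P(Feedback branch unavailable) [AND] = 0.35 × 0.02 = 0.007000
P(E-stop path inoperative) [OR] = 1 − (1−0.007000) × (1−0.31) × (1−0.11) = 0.390199
P(Robot arm uncommanded motion) [OR] = 1 − (1−0.004388) × (1−0.390199) = 0.392875
Rounded to 4 decimal places: P(Robot arm uncommanded motion) ≈ 0.3929.

0.3929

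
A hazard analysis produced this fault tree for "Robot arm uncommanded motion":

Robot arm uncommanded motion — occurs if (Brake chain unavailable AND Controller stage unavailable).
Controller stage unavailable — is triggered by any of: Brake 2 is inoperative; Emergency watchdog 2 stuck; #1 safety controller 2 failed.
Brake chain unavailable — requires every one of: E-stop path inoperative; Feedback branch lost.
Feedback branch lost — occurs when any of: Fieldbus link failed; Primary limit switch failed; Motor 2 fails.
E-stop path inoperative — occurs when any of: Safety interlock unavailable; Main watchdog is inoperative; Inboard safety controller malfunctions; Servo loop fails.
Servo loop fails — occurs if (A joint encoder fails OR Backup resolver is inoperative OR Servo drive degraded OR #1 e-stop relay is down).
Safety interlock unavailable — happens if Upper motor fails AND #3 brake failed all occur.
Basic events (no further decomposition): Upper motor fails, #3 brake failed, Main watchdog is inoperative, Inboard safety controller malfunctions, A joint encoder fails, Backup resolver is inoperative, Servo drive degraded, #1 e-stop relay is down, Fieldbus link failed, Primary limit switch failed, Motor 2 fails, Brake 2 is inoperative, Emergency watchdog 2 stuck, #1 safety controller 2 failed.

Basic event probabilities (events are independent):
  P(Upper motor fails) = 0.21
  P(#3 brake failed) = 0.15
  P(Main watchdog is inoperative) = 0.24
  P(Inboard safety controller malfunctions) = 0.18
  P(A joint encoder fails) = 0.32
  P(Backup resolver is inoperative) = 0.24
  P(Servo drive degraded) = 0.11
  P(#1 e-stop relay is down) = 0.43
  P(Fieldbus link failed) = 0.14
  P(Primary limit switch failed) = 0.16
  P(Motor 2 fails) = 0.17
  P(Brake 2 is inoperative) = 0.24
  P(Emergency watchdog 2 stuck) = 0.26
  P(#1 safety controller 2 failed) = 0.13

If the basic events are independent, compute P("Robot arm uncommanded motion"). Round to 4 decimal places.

P(Safety interlock unavailable) [AND] = 0.21 × 0.15 = 0.031500
P(Servo loop fails) [OR] = 1 − (1−0.32) × (1−0.24) × (1−0.11) × (1−0.43) = 0.737827
P(E-stop path inoperative) [OR] = 1 − (1−0.031500) × (1−0.24) × (1−0.18) × (1−0.737827) = 0.841760
P(Feedback branch lost) [OR] = 1 − (1−0.14) × (1−0.16) × (1−0.17) = 0.400408
P(Brake chain unavailable) [AND] = 0.841760 × 0.400408 = 0.337047
P(Controller stage unavailable) [OR] = 1 − (1−0.24) × (1−0.26) × (1−0.13) = 0.510712
P(Robot arm uncommanded motion) [AND] = 0.337047 × 0.510712 = 0.172134
Rounded to 4 decimal places: P(Robot arm uncommanded motion) ≈ 0.1721.

0.1721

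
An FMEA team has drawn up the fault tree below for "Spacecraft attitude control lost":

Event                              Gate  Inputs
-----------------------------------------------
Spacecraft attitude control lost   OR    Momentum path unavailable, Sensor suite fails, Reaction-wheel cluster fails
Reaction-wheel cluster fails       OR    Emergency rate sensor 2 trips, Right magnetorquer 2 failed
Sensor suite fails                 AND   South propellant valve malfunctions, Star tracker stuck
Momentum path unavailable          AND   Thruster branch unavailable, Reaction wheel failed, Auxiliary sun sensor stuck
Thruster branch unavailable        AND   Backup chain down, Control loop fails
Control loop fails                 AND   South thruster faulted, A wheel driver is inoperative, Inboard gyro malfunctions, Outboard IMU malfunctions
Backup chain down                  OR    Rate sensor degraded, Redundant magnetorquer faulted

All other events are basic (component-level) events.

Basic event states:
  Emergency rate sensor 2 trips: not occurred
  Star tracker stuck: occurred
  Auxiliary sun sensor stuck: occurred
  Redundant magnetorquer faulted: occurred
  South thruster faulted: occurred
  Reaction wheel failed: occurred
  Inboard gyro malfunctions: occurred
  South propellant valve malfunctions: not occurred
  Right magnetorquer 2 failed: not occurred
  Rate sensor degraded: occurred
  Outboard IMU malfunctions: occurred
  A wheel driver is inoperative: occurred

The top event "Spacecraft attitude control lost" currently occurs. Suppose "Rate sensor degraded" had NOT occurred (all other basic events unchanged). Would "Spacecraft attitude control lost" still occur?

Counterfactual: set "Rate sensor degraded" to not occurred.
Backup chain down [OR]: Rate sensor degraded=not, Redundant magnetorquer faulted=occurs → at least one input occurs → occurs.
Control loop fails [AND]: South thruster faulted=occurs, A wheel driver is inoperative=occurs, Inboard gyro malfunctions=occurs, Outboard IMU malfunctions=occurs → all inputs occur → occurs.
Thruster branch unavailable [AND]: Backup chain down=occurs, Control loop fails=occurs → all inputs occur → occurs.
Momentum path unavailable [AND]: Thruster branch unavailable=occurs, Reaction wheel failed=occurs, Auxiliary sun sensor stuck=occurs → all inputs occur → occurs.
Sensor suite fails [AND]: South propellant valve malfunctions=not, Star tracker stuck=occurs → not all inputs occur → does not occur.
Reaction-wheel cluster fails [OR]: Emergency rate sensor 2 trips=not, Right magnetorquer 2 failed=not → no input occurs → does not occur.
Spacecraft attitude control lost [OR]: Momentum path unavailable=occurs, Sensor suite fails=not, Reaction-wheel cluster fails=not → at least one input occurs → occurs.

Yes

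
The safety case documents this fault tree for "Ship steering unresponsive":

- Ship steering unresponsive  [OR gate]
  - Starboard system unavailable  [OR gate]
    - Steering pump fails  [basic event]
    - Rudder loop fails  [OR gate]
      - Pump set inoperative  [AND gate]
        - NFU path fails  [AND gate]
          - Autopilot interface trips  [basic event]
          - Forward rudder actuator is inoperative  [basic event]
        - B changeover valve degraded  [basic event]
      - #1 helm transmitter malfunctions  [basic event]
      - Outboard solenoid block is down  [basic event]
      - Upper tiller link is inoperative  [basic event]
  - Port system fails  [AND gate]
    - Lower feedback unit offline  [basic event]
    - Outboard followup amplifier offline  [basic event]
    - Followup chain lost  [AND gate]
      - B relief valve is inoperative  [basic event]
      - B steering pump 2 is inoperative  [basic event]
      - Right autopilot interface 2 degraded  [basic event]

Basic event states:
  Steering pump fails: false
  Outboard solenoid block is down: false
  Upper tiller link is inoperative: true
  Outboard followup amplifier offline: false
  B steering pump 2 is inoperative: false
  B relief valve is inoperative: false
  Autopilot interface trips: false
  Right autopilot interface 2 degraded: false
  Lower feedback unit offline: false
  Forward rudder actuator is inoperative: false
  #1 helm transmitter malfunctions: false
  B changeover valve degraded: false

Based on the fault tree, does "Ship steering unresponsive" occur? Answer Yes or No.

Yes

NFU path fails [AND]: Autopilot interface trips=not, Forward rudder actuator is inoperative=not → not all inputs occur → does not occur.
Pump set inoperative [AND]: NFU path fails=not, B changeover valve degraded=not → not all inputs occur → does not occur.
Rudder loop fails [OR]: Pump set inoperative=not, #1 helm transmitter malfunctions=not, Outboard solenoid block is down=not, Upper tiller link is inoperative=occurs → at least one input occurs → occurs.
Starboard system unavailable [OR]: Steering pump fails=not, Rudder loop fails=occurs → at least one input occurs → occurs.
Followup chain lost [AND]: B relief valve is inoperative=not, B steering pump 2 is inoperative=not, Right autopilot interface 2 degraded=not → not all inputs occur → does not occur.
Port system fails [AND]: Lower feedback unit offline=not, Outboard followup amplifier offline=not, Followup chain lost=not → not all inputs occur → does not occur.
Ship steering unresponsive [OR]: Starboard system unavailable=occurs, Port system fails=not → at least one input occurs → occurs.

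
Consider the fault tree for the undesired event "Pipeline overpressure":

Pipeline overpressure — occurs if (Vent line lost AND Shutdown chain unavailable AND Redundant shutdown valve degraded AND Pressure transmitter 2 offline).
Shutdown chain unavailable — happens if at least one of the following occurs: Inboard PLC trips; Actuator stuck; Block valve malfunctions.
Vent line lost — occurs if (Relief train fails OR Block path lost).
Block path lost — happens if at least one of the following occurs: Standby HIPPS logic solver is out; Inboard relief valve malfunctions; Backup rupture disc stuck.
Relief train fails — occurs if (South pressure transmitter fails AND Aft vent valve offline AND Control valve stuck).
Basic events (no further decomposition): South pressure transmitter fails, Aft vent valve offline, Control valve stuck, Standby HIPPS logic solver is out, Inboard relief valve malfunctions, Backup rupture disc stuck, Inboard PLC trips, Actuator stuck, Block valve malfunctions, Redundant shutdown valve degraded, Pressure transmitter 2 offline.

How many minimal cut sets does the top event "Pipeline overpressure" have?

12

Relief train fails [AND]: one cut set from each child combined → 1 × 1 × 1 = 1 cut set(s).
Block path lost [OR]: union of children's cut sets → 3 cut set(s).
Vent line lost [OR]: union of children's cut sets → 4 cut set(s).
Shutdown chain unavailable [OR]: union of children's cut sets → 3 cut set(s).
Pipeline overpressure [AND]: one cut set from each child combined → 4 × 3 × 1 × 1 = 12 cut set(s).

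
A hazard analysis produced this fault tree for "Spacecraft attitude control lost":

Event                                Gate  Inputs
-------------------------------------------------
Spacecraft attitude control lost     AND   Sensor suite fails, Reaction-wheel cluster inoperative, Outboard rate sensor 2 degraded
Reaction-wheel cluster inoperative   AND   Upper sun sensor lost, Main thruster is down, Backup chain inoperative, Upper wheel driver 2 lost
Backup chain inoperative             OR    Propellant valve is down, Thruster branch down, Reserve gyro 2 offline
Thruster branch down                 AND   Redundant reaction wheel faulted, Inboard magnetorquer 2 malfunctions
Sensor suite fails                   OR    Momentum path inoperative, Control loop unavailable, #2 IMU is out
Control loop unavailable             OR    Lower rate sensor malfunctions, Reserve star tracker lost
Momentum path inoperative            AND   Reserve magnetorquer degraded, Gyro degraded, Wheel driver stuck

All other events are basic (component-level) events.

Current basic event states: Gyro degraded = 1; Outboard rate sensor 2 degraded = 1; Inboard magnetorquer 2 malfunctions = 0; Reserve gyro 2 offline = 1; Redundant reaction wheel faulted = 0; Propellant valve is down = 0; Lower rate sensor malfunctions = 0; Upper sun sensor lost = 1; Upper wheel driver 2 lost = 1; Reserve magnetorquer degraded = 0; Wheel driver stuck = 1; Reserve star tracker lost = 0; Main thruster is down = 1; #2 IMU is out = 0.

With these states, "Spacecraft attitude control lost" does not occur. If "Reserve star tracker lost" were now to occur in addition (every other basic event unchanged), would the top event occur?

Counterfactual: set "Reserve star tracker lost" to occurred.
Momentum path inoperative [AND]: Reserve magnetorquer degraded=not, Gyro degraded=occurs, Wheel driver stuck=occurs → not all inputs occur → does not occur.
Control loop unavailable [OR]: Lower rate sensor malfunctions=not, Reserve star tracker lost=occurs → at least one input occurs → occurs.
Sensor suite fails [OR]: Momentum path inoperative=not, Control loop unavailable=occurs, #2 IMU is out=not → at least one input occurs → occurs.
Thruster branch down [AND]: Redundant reaction wheel faulted=not, Inboard magnetorquer 2 malfunctions=not → not all inputs occur → does not occur.
Backup chain inoperative [OR]: Propellant valve is down=not, Thruster branch down=not, Reserve gyro 2 offline=occurs → at least one input occurs → occurs.
Reaction-wheel cluster inoperative [AND]: Upper sun sensor lost=occurs, Main thruster is down=occurs, Backup chain inoperative=occurs, Upper wheel driver 2 lost=occurs → all inputs occur → occurs.
Spacecraft attitude control lost [AND]: Sensor suite fails=occurs, Reaction-wheel cluster inoperative=occurs, Outboard rate sensor 2 degraded=occurs → all inputs occur → occurs.

Yes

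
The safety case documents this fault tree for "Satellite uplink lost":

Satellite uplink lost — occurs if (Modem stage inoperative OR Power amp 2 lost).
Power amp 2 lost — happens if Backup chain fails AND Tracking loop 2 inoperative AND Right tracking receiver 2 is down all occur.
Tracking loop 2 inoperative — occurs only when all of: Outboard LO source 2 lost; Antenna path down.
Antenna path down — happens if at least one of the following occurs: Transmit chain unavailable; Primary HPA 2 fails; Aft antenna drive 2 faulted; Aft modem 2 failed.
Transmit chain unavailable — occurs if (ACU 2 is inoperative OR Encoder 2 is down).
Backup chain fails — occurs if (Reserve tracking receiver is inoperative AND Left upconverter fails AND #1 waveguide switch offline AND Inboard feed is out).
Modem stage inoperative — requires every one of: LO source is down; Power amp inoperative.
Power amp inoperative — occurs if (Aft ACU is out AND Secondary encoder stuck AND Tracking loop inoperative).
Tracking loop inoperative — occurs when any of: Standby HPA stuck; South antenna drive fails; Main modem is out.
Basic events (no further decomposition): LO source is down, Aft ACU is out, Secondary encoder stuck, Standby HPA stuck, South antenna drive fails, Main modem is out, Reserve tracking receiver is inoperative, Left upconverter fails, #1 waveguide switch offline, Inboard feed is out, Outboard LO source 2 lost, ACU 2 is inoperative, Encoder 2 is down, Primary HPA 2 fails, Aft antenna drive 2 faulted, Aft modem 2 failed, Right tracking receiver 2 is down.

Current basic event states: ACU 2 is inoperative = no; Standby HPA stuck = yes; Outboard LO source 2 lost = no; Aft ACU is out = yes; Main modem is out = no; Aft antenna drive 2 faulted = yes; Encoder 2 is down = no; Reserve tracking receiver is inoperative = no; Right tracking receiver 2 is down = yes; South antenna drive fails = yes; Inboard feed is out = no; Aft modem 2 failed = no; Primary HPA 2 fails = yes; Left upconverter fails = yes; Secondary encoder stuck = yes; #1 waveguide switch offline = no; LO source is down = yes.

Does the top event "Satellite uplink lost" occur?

Tracking loop inoperative [OR]: Standby HPA stuck=occurs, South antenna drive fails=occurs, Main modem is out=not → at least one input occurs → occurs.
Power amp inoperative [AND]: Aft ACU is out=occurs, Secondary encoder stuck=occurs, Tracking loop inoperative=occurs → all inputs occur → occurs.
Modem stage inoperative [AND]: LO source is down=occurs, Power amp inoperative=occurs → all inputs occur → occurs.
Backup chain fails [AND]: Reserve tracking receiver is inoperative=not, Left upconverter fails=occurs, #1 waveguide switch offline=not, Inboard feed is out=not → not all inputs occur → does not occur.
Transmit chain unavailable [OR]: ACU 2 is inoperative=not, Encoder 2 is down=not → no input occurs → does not occur.
Antenna path down [OR]: Transmit chain unavailable=not, Primary HPA 2 fails=occurs, Aft antenna drive 2 faulted=occurs, Aft modem 2 failed=not → at least one input occurs → occurs.
Tracking loop 2 inoperative [AND]: Outboard LO source 2 lost=not, Antenna path down=occurs → not all inputs occur → does not occur.
Power amp 2 lost [AND]: Backup chain fails=not, Tracking loop 2 inoperative=not, Right tracking receiver 2 is down=occurs → not all inputs occur → does not occur.
Satellite uplink lost [OR]: Modem stage inoperative=occurs, Power amp 2 lost=not → at least one input occurs → occurs.

Yes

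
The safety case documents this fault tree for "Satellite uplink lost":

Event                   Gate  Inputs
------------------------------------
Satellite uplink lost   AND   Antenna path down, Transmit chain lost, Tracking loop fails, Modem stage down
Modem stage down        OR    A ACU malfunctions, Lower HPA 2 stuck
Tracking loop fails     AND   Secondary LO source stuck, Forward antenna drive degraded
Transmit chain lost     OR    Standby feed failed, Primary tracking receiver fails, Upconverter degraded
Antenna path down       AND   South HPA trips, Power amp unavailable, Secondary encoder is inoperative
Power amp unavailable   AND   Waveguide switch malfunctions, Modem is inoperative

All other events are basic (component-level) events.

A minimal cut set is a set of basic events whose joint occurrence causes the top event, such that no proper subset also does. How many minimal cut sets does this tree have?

6

Power amp unavailable [AND]: one cut set from each child combined → 1 × 1 = 1 cut set(s).
Antenna path down [AND]: one cut set from each child combined → 1 × 1 × 1 = 1 cut set(s).
Transmit chain lost [OR]: union of children's cut sets → 3 cut set(s).
Tracking loop fails [AND]: one cut set from each child combined → 1 × 1 = 1 cut set(s).
Modem stage down [OR]: union of children's cut sets → 2 cut set(s).
Satellite uplink lost [AND]: one cut set from each child combined → 1 × 3 × 1 × 2 = 6 cut set(s).
Minimal cut sets: {A ACU malfunctions, Forward antenna drive degraded, Modem is inoperative, Secondary LO source stuck, Secondary encoder is inoperative, South HPA trips, Standby feed failed, Waveguide switch malfunctions}; {Forward antenna drive degraded, Lower HPA 2 stuck, Modem is inoperative, Secondary LO source stuck, Secondary encoder is inoperative, South HPA trips, Standby feed failed, Waveguide switch malfunctions}; {A ACU malfunctions, Forward antenna drive degraded, Modem is inoperative, Primary tracking receiver fails, Secondary LO source stuck, Secondary encoder is inoperative, South HPA trips, Waveguide switch malfunctions}; {Forward antenna drive degraded, Lower HPA 2 stuck, Modem is inoperative, Primary tracking receiver fails, Secondary LO source stuck, Secondary encoder is inoperative, South HPA trips, Waveguide switch malfunctions}; {A ACU malfunctions, Forward antenna drive degraded, Modem is inoperative, Secondary LO source stuck, Secondary encoder is inoperative, South HPA trips, Upconverter degraded, Waveguide switch malfunctions}; {Forward antenna drive degraded, Lower HPA 2 stuck, Modem is inoperative, Secondary LO source stuck, Secondary encoder is inoperative, South HPA trips, Upconverter degraded, Waveguide switch malfunctions}.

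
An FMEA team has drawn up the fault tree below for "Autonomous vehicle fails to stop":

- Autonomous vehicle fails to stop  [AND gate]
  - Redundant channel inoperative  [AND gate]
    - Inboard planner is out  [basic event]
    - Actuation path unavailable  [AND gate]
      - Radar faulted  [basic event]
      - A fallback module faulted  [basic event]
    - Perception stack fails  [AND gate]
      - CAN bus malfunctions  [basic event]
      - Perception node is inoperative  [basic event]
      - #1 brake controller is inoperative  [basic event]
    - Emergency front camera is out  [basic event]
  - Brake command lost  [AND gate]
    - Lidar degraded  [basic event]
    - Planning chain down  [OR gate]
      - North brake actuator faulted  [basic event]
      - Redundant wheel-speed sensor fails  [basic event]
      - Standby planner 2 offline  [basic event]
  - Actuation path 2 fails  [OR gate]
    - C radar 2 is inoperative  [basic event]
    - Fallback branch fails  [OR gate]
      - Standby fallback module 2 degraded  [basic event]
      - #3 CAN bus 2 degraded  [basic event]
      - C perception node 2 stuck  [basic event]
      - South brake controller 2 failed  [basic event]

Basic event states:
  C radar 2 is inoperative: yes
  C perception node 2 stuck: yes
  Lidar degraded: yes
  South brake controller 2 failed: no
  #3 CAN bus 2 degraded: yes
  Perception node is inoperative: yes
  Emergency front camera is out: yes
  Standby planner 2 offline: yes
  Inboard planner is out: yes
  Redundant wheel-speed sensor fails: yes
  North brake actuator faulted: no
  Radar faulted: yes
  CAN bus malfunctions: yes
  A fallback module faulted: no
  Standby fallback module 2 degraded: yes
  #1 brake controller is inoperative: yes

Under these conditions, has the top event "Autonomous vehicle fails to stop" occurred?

Actuation path unavailable [AND]: Radar faulted=occurs, A fallback module faulted=not → not all inputs occur → does not occur.
Perception stack fails [AND]: CAN bus malfunctions=occurs, Perception node is inoperative=occurs, #1 brake controller is inoperative=occurs → all inputs occur → occurs.
Redundant channel inoperative [AND]: Inboard planner is out=occurs, Actuation path unavailable=not, Perception stack fails=occurs, Emergency front camera is out=occurs → not all inputs occur → does not occur.
Planning chain down [OR]: North brake actuator faulted=not, Redundant wheel-speed sensor fails=occurs, Standby planner 2 offline=occurs → at least one input occurs → occurs.
Brake command lost [AND]: Lidar degraded=occurs, Planning chain down=occurs → all inputs occur → occurs.
Fallback branch fails [OR]: Standby fallback module 2 degraded=occurs, #3 CAN bus 2 degraded=occurs, C perception node 2 stuck=occurs, South brake controller 2 failed=not → at least one input occurs → occurs.
Actuation path 2 fails [OR]: C radar 2 is inoperative=occurs, Fallback branch fails=occurs → at least one input occurs → occurs.
Autonomous vehicle fails to stop [AND]: Redundant channel inoperative=not, Brake command lost=occurs, Actuation path 2 fails=occurs → not all inputs occur → does not occur.

No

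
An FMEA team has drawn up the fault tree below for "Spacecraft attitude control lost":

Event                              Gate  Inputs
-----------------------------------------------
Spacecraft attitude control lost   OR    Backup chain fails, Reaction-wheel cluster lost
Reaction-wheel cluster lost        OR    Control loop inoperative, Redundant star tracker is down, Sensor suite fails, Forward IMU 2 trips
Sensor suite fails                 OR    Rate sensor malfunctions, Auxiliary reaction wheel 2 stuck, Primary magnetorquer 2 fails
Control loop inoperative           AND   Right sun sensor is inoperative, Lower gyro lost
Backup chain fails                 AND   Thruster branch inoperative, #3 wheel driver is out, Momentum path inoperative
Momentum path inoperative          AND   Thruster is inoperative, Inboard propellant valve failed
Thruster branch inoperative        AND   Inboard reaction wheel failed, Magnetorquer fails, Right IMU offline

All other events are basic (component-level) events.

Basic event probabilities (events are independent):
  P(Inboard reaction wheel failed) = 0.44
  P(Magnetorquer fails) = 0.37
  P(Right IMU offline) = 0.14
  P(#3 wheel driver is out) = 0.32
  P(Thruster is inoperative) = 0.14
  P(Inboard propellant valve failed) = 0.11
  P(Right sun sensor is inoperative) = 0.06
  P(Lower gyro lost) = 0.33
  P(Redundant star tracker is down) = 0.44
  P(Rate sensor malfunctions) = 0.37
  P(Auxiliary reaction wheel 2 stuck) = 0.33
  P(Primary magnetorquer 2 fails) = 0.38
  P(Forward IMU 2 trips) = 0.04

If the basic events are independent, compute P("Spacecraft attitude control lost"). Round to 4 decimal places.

P(Thruster branch inoperative) [AND] = 0.44 × 0.37 × 0.14 = 0.022792
P(Momentum path inoperative) [AND] = 0.14 × 0.11 = 0.015400
P(Backup chain fails) [AND] = 0.022792 × 0.32 × 0.015400 = 0.000112
P(Control loop inoperative) [AND] = 0.06 × 0.33 = 0.019800
P(Sensor suite fails) [OR] = 1 − (1−0.37) × (1−0.33) × (1−0.38) = 0.738298
P(Reaction-wheel cluster lost) [OR] = 1 − (1−0.019800) × (1−0.44) × (1−0.738298) × (1−0.04) = 0.862095
P(Spacecraft attitude control lost) [OR] = 1 − (1−0.000112) × (1−0.862095) = 0.862110
Rounded to 4 decimal places: P(Spacecraft attitude control lost) ≈ 0.8621.

0.8621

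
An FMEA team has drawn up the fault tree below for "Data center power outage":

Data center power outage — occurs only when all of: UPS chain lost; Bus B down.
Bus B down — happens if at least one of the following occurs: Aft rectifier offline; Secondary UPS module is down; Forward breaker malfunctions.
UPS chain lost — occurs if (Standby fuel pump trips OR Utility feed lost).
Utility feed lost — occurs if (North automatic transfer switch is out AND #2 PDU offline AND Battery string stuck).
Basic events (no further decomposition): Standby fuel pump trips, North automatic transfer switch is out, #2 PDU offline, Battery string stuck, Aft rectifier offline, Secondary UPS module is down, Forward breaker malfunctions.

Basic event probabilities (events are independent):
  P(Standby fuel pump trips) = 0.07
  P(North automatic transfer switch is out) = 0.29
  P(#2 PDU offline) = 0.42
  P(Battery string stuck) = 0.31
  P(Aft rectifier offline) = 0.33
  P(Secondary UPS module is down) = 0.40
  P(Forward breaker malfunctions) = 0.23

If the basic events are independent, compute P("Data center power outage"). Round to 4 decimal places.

P(Utility feed lost) [AND] = 0.29 × 0.42 × 0.31 = 0.037758
P(UPS chain lost) [OR] = 1 − (1−0.07) × (1−0.037758) = 0.105115
P(Bus B down) [OR] = 1 − (1−0.33) × (1−0.40) × (1−0.23) = 0.690460
P(Data center power outage) [AND] = 0.105115 × 0.690460 = 0.072578
Rounded to 4 decimal places: P(Data center power outage) ≈ 0.0726.

0.0726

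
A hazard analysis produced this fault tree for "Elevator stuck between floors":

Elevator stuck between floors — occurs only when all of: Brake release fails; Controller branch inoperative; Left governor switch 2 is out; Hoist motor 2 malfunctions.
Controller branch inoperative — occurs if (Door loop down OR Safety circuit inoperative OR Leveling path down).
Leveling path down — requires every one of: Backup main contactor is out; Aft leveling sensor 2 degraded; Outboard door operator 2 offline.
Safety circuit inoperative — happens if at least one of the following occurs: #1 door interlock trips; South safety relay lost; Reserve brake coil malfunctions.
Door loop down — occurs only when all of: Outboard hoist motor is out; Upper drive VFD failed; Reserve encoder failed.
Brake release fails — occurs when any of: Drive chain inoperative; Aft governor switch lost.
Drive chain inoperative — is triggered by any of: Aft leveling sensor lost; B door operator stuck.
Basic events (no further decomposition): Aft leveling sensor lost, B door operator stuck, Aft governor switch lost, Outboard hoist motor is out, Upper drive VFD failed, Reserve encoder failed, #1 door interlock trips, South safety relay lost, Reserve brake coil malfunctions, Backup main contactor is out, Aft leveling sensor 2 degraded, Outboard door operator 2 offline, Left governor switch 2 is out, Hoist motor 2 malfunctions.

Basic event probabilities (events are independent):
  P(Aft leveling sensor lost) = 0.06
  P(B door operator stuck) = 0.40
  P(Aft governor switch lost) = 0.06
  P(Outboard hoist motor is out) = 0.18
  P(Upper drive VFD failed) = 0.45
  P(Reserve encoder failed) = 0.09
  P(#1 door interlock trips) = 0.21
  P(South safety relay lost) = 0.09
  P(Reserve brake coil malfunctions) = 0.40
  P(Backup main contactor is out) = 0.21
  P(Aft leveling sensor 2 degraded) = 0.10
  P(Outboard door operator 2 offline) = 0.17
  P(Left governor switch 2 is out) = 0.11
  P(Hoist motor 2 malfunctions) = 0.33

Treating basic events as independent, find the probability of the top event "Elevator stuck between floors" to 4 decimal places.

P(Drive chain inoperative) [OR] = 1 − (1−0.06) × (1−0.40) = 0.436000
P(Brake release fails) [OR] = 1 − (1−0.436000) × (1−0.06) = 0.469840
P(Door loop down) [AND] = 0.18 × 0.45 × 0.09 = 0.007290
P(Safety circuit inoperative) [OR] = 1 − (1−0.21) × (1−0.09) × (1−0.40) = 0.568660
P(Leveling path down) [AND] = 0.21 × 0.10 × 0.17 = 0.003570
P(Controller branch inoperative) [OR] = 1 − (1−0.007290) × (1−0.568660) × (1−0.003570) = 0.573333
P(Elevator stuck between floors) [AND] = 0.469840 × 0.573333 × 0.11 × 0.33 = 0.009778
Rounded to 4 decimal places: P(Elevator stuck between floors) ≈ 0.0098.

0.0098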